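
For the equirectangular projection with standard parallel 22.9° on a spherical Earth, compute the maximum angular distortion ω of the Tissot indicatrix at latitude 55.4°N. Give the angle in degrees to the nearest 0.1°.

27.5°

With standard parallel φ₀ = 22.9°, the equirectangular projection gives x = Rλ cos φ₀, y = Rφ, so h = 1 and k = cos 22.9° / cos φ.
At 55.4°: h = 1.000, k = 1.622; principal scales a = 1.622, b = 1.000.
sin(ω/2) = (a − b)/(a + b) = 0.6223/2.622 = 0.2373, so ω = 2 arcsin(0.2373) ≈ 27.5°.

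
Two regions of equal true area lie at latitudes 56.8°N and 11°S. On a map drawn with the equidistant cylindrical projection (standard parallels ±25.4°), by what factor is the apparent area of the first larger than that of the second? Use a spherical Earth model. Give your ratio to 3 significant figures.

1.79

In the equirectangular projection with standard parallel φ₀ = 25.4° (x = Rλ cos φ₀, y = Rφ), meridians are true-scale (h = 1) and the parallel scale is k = cos φ₀ / cos φ.
Areal scale at 56.8°: h·k = 1.000 × 1.650 = 1.650.
Areal scale at 11°: h·k = 1.000 × 0.9202 = 0.9202.
Ratio = 1.650/0.9202 ≈ 1.79.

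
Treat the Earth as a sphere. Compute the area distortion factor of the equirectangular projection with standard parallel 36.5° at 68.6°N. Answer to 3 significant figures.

2.20

In the equirectangular projection with standard parallel φ₀ = 36.5° (x = Rλ cos φ₀, y = Rφ), meridians are true-scale (h = 1) and the parallel scale is k = cos φ₀ / cos φ.
Areal scale = h·k = 1 × cos φ₀ / cos φ; at 68.6°, h = 1.000, k = 2.203, so h·k = 2.203.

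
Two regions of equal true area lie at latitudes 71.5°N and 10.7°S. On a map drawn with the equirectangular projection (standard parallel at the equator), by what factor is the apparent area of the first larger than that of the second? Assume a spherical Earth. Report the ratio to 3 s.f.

3.10

In the plate carrée (x = Rλ, y = Rφ), meridians are true-scale (h = 1) and parallels are stretched by k = sec φ.
Areal scale at 71.5°: h·k = 1.000 × 3.152 = 3.152.
Areal scale at 10.7°: h·k = 1.000 × 1.018 = 1.018.
Ratio = 3.152/1.018 ≈ 3.10.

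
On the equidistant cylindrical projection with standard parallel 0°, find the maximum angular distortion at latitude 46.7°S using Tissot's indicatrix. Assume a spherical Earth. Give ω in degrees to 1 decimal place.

21.5°

Plate carrée maps x = Rλ, y = Rφ. The meridian scale is h = 1 and the parallel scale is k = 1/cos φ = sec φ.
At 46.7°: h = 1.000, k = 1.458; principal scales a = 1.458, b = 1.000.
sin(ω/2) = (a − b)/(a + b) = 0.4581/2.458 = 0.1864, so ω = 2 arcsin(0.1864) ≈ 21.5°.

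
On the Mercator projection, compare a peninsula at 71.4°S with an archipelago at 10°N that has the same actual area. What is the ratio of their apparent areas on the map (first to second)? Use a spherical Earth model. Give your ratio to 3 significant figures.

9.53

On Mercator, area is exaggerated by sec²φ = 1/cos²φ.
At 71.4°: sec²(71.4°) = 1/0.3190² = 9.829.
At 10°: sec²(10°) = 1/0.9848² = 1.031.
Ratio = 9.829/1.031 = cos²(10°)/cos²(71.4°) ≈ 9.53.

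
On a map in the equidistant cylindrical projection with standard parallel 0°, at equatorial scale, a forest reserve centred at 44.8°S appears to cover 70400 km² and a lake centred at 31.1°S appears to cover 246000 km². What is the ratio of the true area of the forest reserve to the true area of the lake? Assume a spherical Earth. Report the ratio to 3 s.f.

0.237

Plate carrée has h = 1 and k = sec φ, giving areal scale sec φ; true area = (apparent area) · cos φ.
True area of forest reserve: 70400 × cos(44.8°) = 70400 × 0.7096 = 49950 km².
True area of lake: 246000 × cos(31.1°) = 246000 × 0.8563 = 210600 km².
Ratio = 49950 / 210600 ≈ 0.237.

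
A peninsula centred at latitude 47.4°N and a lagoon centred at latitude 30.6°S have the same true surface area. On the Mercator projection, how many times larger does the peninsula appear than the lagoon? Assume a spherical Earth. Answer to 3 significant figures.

Mercator areal scale is sec²φ.
At 47.4°: sec²(47.4°) = 1/0.6769² = 2.183.
At 30.6°: sec²(30.6°) = 1/0.8607² = 1.350.
Ratio = 2.183/1.350 = cos²(30.6°)/cos²(47.4°) ≈ 1.62.

1.62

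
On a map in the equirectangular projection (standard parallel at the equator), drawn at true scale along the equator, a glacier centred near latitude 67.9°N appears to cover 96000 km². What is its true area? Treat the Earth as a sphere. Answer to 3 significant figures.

Plate carrée maps x = Rλ, y = Rφ. The meridian scale is h = 1 and the parallel scale is k = 1/cos φ = sec φ.
Areal scale = h·k = 1 × sec φ; at 67.9°, h = 1.000, k = 2.658, so h·k = 2.658.
True area = apparent / (areal scale) = 96000 / 2.658 ≈ 36100 km².

36100 km²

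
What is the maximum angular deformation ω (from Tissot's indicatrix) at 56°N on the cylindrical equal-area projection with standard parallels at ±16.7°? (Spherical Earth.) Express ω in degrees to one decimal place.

58.9°

For cylindrical equal-area with standard parallel φ₀, h = cos φ / cos φ₀ and k = cos φ₀ / cos φ, so h·k = 1.
At 56°: h = 0.5838, k = 1.713; principal scales a = 1.713, b = 0.5838.
sin(ω/2) = (a − b)/(a + b) = 1.129/2.297 = 0.4916, so ω = 2 arcsin(0.4916) ≈ 58.9°.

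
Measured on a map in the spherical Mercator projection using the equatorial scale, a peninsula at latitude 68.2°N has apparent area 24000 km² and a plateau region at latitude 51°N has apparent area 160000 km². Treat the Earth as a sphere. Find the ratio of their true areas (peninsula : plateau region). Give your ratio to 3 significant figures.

On Mercator the areal scale is sec²φ, so true area = apparent × cos²φ.
True area of peninsula: 24000 × cos²(68.2°) = 24000 × 0.1379 = 3310 km².
True area of plateau region: 160000 × cos²(51°) = 160000 × 0.3960 = 63370 km².
Ratio = 3310 / 63370 ≈ 0.0522.

0.0522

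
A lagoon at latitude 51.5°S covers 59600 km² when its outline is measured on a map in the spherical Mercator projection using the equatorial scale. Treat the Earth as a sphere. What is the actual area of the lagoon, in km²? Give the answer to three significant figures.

23100 km²

Mercator is conformal, so the point scale is isotropic: h = k = sec φ = 1/cos φ.
Areal scale = k² = sec²φ = 1/cos²(51.5°) = 1/0.6225² = 2.580.
True area = apparent / (areal scale) = 59600 / 2.580 ≈ 23100 km².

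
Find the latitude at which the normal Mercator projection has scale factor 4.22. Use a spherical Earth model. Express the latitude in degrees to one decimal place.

Mercator scale is k = sec φ = 1/cos φ.
1/cos φ = 4.22  ⇒  cos φ = 0.2370  ⇒  φ = arccos(0.2370) ≈ 76.3°.

76.3°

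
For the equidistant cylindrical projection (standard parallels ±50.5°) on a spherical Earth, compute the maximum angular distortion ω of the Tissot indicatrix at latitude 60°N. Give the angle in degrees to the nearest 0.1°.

With standard parallel φ₀ = 50.5°, the equirectangular projection gives x = Rλ cos φ₀, y = Rφ, so h = 1 and k = cos 50.5° / cos φ.
At 60°: h = 1.000, k = 1.272; principal scales a = 1.272, b = 1.000.
sin(ω/2) = (a − b)/(a + b) = 0.2722/2.272 = 0.1198, so ω = 2 arcsin(0.1198) ≈ 13.8°.

13.8°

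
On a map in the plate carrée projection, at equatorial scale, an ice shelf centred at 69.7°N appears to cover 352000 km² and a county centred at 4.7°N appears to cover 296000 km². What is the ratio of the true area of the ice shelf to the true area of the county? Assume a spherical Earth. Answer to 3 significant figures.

0.414

Plate carrée has h = 1 and k = sec φ, giving areal scale sec φ; true area = (apparent area) · cos φ.
True area of ice shelf: 352000 × cos(69.7°) = 352000 × 0.3469 = 122100 km².
True area of county: 296000 × cos(4.7°) = 296000 × 0.9966 = 295000 km².
Ratio = 122100 / 295000 ≈ 0.414.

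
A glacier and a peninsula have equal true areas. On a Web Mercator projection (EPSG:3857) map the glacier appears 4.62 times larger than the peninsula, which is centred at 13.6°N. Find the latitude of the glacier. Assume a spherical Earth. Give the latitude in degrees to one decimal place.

Mercator areal scale is sec²φ, so apparent-area ratio = sec²φ₁ / sec²φ₂ = cos²φ₂ / cos²φ₁.
cos²φ₂ / cos²φ₁ = 4.62  ⇒  cos φ₁ = cos 13.6° / √4.62 = 0.9720/2.149 = 0.4522.
φ₁ = arccos(0.4522) ≈ 63.1°.

63.1°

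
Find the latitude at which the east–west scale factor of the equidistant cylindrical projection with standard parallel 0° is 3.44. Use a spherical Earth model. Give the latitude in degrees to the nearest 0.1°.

73.1°

Plate carrée: h = 1, k = sec φ along parallels.
sec φ = 3.44  ⇒  cos φ = 0.2907  ⇒  φ ≈ 73.1°.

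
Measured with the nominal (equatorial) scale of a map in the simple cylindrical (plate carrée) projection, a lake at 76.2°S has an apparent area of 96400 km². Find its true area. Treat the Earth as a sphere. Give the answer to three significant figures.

In the plate carrée (x = Rλ, y = Rφ), meridians are true-scale (h = 1) and parallels are stretched by k = sec φ.
Areal scale = h·k = 1 × sec φ; at 76.2°, h = 1.000, k = 4.192, so h·k = 4.192.
True area = apparent / (areal scale) = 96400 / 4.192 ≈ 23000 km².

23000 km²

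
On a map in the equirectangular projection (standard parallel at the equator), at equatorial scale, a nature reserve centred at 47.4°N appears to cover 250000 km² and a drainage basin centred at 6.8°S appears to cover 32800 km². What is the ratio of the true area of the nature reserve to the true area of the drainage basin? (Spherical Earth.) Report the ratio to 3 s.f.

Plate carrée has h = 1 and k = sec φ, giving areal scale sec φ; true area = (apparent area) · cos φ.
True area of nature reserve: 250000 × cos(47.4°) = 250000 × 0.6769 = 169200 km².
True area of drainage basin: 32800 × cos(6.8°) = 32800 × 0.9930 = 32570 km².
Ratio = 169200 / 32570 ≈ 5.20.

5.20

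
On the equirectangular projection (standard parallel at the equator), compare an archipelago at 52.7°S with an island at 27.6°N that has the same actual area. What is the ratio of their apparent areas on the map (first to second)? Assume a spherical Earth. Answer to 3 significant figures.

Plate carrée maps x = Rλ, y = Rφ. The meridian scale is h = 1 and the parallel scale is k = 1/cos φ = sec φ.
Areal scale at 52.7°: h·k = 1.000 × 1.650 = 1.650.
Areal scale at 27.6°: h·k = 1.000 × 1.128 = 1.128.
Ratio = 1.650/1.128 ≈ 1.46.

1.46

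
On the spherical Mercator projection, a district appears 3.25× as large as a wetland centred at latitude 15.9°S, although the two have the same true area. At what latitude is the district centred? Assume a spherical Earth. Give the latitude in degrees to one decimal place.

Mercator areal scale is sec²φ, so apparent-area ratio = sec²φ₁ / sec²φ₂ = cos²φ₂ / cos²φ₁.
cos²φ₂ / cos²φ₁ = 3.25  ⇒  cos φ₁ = cos 15.9° / √3.25 = 0.9617/1.803 = 0.5335.
φ₁ = arccos(0.5335) ≈ 57.8°.

57.8°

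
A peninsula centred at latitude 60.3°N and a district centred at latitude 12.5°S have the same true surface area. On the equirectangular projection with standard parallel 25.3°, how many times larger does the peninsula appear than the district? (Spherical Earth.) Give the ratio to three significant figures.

1.97

With standard parallel φ₀ = 25.3°, the equirectangular projection gives x = Rλ cos φ₀, y = Rφ, so h = 1 and k = cos 25.3° / cos φ.
Areal scale at 60.3°: h·k = 1.000 × 1.825 = 1.825.
Areal scale at 12.5°: h·k = 1.000 × 0.9260 = 0.9260.
Ratio = 1.825/0.9260 ≈ 1.97.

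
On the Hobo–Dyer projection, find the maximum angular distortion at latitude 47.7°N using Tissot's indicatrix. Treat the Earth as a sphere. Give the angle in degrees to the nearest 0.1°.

18.8°

Hobo–Dyer is a cylindrical equal-area projection with standard parallels at ±37.5°. Cylindrical equal-area (φ₀ = 37.5°): h = cos φ / cos 37.5° along meridians, k = cos 37.5° / cos φ along parallels; h·k = 1.
At 47.7°: h = 0.8483, k = 1.179; principal scales a = 1.179, b = 0.8483.
sin(ω/2) = (a − b)/(a + b) = 0.3305/2.027 = 0.1630, so ω = 2 arcsin(0.1630) ≈ 18.8°.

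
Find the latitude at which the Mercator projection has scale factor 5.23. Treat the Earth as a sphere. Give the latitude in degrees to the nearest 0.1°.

79.0°

Mercator scale is k = sec φ = 1/cos φ.
1/cos φ = 5.23  ⇒  cos φ = 0.1912  ⇒  φ = arccos(0.1912) ≈ 79.0°.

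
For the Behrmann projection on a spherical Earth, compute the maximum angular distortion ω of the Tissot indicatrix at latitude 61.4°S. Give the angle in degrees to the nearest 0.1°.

The Behrmann projection is cylindrical equal-area with φ₀ = 30°. A cylindrical equal-area projection with standard parallel φ₀ has meridian scale h = cos φ / cos φ₀ and parallel scale k = cos φ₀ / cos φ (so areas are preserved, h·k = 1).
At 61.4°: h = 0.5527, k = 1.809; principal scales a = 1.809, b = 0.5527.
sin(ω/2) = (a − b)/(a + b) = 1.256/2.362 = 0.5319, so ω = 2 arcsin(0.5319) ≈ 64.3°.

64.3°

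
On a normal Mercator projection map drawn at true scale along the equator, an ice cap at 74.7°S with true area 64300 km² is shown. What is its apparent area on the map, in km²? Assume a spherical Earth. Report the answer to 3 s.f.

The Mercator projection is conformal; its linear scale factor is the same in every direction and equals sec φ = 1/cos φ.
Areal scale = k² = sec²φ = 1/cos²(74.7°) = 1/0.2639² = 14.36.
Apparent area = 64300 × 14.36 ≈ 923000 km².

923000 km²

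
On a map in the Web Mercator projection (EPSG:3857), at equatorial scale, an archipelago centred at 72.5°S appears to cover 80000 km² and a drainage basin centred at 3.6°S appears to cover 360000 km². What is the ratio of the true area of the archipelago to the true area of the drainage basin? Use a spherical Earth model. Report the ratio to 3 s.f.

0.0202

Mercator's areal exaggeration is sec²φ; hence true area = (apparent area) · cos²φ.
True area of archipelago: 80000 × cos²(72.5°) = 80000 × 0.09042 = 7234 km².
True area of drainage basin: 360000 × cos²(3.6°) = 360000 × 0.9961 = 358600 km².
Ratio = 7234 / 358600 ≈ 0.0202.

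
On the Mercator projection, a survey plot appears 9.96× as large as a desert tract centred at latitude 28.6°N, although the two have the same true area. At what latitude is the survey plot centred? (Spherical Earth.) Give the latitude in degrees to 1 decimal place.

73.8°

On Mercator, (apparent₁)/(apparent₂) = sec²φ₁ / sec²φ₂ when true areas are equal.
cos²φ₂ / cos²φ₁ = 9.96  ⇒  cos φ₁ = cos 28.6° / √9.96 = 0.8780/3.156 = 0.2782.
φ₁ = arccos(0.2782) ≈ 73.8°.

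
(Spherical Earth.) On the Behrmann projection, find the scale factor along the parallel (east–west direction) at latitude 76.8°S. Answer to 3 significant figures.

Behrmann is a cylindrical equal-area projection with standard parallels at ±30°. For cylindrical equal-area with standard parallel φ₀, h = cos φ / cos φ₀ and k = cos φ₀ / cos φ, so h·k = 1.
k = cos 30° / cos 76.8° = 0.8660/0.2284 = 3.793.

3.79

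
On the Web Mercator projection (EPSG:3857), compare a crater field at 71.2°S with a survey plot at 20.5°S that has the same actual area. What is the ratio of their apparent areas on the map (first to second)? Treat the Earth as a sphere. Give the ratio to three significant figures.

On Mercator, area is exaggerated by sec²φ = 1/cos²φ.
At 71.2°: sec²(71.2°) = 1/0.3223² = 9.629.
At 20.5°: sec²(20.5°) = 1/0.9367² = 1.140.
Ratio = 9.629/1.140 = cos²(20.5°)/cos²(71.2°) ≈ 8.45.

8.45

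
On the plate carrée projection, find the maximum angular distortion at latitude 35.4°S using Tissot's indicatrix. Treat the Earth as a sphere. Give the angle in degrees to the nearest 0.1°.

In the plate carrée (x = Rλ, y = Rφ), meridians are true-scale (h = 1) and parallels are stretched by k = sec φ.
At 35.4°: h = 1.000, k = 1.227; principal scales a = 1.227, b = 1.000.
sin(ω/2) = (a − b)/(a + b) = 0.2268/2.227 = 0.1019, so ω = 2 arcsin(0.1019) ≈ 11.7°.

11.7°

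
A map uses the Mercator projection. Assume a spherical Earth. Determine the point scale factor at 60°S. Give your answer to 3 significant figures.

For Mercator, h = k = sec φ (a conformal cylindrical projection has a single point scale, 1/cos φ).
k = 1/cos 60° = 1/0.5000 = 2.000.

2.00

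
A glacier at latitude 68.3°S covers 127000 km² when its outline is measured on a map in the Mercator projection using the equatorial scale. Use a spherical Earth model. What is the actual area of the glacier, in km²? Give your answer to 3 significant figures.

17400 km²

The Mercator projection is conformal; its linear scale factor is the same in every direction and equals sec φ = 1/cos φ.
Areal scale = k² = sec²φ = 1/cos²(68.3°) = 1/0.3697² = 7.315.
True area = apparent / (areal scale) = 127000 / 7.315 ≈ 17400 km².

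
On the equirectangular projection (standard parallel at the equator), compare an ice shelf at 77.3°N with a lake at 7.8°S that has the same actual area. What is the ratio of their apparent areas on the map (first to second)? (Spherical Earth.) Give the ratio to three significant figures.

4.51

Plate carrée maps x = Rλ, y = Rφ. The meridian scale is h = 1 and the parallel scale is k = 1/cos φ = sec φ.
Areal scale at 77.3°: h·k = 1.000 × 4.549 = 4.549.
Areal scale at 7.8°: h·k = 1.000 × 1.009 = 1.009.
Ratio = 4.549/1.009 ≈ 4.51.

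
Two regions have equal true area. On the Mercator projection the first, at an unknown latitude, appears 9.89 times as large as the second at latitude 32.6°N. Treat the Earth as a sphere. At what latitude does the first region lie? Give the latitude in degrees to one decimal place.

74.5°

For equal true areas on Mercator, apparent areas scale as sec²φ, so the ratio is cos²φ₂ / cos²φ₁.
cos²φ₂ / cos²φ₁ = 9.89  ⇒  cos φ₁ = cos 32.6° / √9.89 = 0.8425/3.145 = 0.2679.
φ₁ = arccos(0.2679) ≈ 74.5°.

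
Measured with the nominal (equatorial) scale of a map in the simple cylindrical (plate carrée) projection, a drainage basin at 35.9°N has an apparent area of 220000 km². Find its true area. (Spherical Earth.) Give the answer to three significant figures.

178000 km²

Plate carrée maps x = Rλ, y = Rφ. The meridian scale is h = 1 and the parallel scale is k = 1/cos φ = sec φ.
Areal scale = h·k = 1 × sec φ; at 35.9°, h = 1.000, k = 1.235, so h·k = 1.235.
True area = apparent / (areal scale) = 220000 / 1.235 ≈ 178000 km².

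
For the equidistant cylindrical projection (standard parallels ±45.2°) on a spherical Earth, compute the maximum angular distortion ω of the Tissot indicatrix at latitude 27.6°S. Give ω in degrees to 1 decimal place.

The equidistant cylindrical projection with φ₀ = 45.2° has h = 1 (meridians true) and k = cos φ₀ / cos φ along parallels.
At 27.6°: h = 1.000, k = 0.7951; principal scales a = 1.000, b = 0.7951.
sin(ω/2) = (a − b)/(a + b) = 0.2049/1.795 = 0.1141, so ω = 2 arcsin(0.1141) ≈ 13.1°.

13.1°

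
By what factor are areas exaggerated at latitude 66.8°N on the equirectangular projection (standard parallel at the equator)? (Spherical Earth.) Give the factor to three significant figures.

In the plate carrée (x = Rλ, y = Rφ), meridians are true-scale (h = 1) and parallels are stretched by k = sec φ.
Areal scale = h·k = 1 × sec φ; at 66.8°, h = 1.000, k = 2.538, so h·k = 2.538.

2.54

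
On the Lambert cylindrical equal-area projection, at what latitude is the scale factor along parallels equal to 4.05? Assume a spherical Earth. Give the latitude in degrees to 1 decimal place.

The Lambert cylindrical equal-area projection is the cylindrical equal-area projection with its standard parallel at the equator (φ₀ = 0). Cylindrical equal-area (φ₀ = 0°): h = cos φ / cos 0° along meridians, k = cos 0° / cos φ along parallels; h·k = 1.
k = cos φ₀ / cos φ = 4.05  ⇒  cos φ = cos 0° / 4.05 = 0.2469.
φ = arccos(0.2469) ≈ 75.7°.

75.7°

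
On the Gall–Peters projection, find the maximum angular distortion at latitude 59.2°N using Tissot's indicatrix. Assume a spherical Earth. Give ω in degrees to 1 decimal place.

Gall–Peters is a cylindrical equal-area projection with standard parallels at ±45°. A cylindrical equal-area projection with standard parallel φ₀ has meridian scale h = cos φ / cos φ₀ and parallel scale k = cos φ₀ / cos φ (so areas are preserved, h·k = 1).
At 59.2°: h = 0.7241, k = 1.381; principal scales a = 1.381, b = 0.7241.
sin(ω/2) = (a − b)/(a + b) = 0.6568/2.105 = 0.3120, so ω = 2 arcsin(0.3120) ≈ 36.4°.

36.4°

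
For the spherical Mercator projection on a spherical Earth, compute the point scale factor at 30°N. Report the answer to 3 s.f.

For Mercator, h = k = sec φ (a conformal cylindrical projection has a single point scale, 1/cos φ).
k = 1/cos 30° = 1/0.8660 = 1.155.

1.15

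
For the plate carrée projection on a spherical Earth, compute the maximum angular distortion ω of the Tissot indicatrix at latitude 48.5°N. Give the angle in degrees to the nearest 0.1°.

23.4°

For the equirectangular projection with φ₀ = 0 (plate carrée), h = 1 along meridians and k = sec φ along parallels.
At 48.5°: h = 1.000, k = 1.509; principal scales a = 1.509, b = 1.000.
sin(ω/2) = (a − b)/(a + b) = 0.5092/2.509 = 0.2029, so ω = 2 arcsin(0.2029) ≈ 23.4°.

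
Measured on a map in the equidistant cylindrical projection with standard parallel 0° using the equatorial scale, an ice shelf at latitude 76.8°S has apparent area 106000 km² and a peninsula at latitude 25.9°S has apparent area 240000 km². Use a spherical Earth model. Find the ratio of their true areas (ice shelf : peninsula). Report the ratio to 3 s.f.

On the plate carrée, areal scale = h·k = 1 × sec φ, so true area = apparent × cos φ.
True area of ice shelf: 106000 × cos(76.8°) = 106000 × 0.2284 = 24210 km².
True area of peninsula: 240000 × cos(25.9°) = 240000 × 0.8996 = 215900 km².
Ratio = 24210 / 215900 ≈ 0.112.

0.112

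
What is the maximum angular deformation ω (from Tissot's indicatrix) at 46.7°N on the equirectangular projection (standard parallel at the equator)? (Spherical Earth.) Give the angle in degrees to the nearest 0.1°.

21.5°

In the plate carrée (x = Rλ, y = Rφ), meridians are true-scale (h = 1) and parallels are stretched by k = sec φ.
At 46.7°: h = 1.000, k = 1.458; principal scales a = 1.458, b = 1.000.
sin(ω/2) = (a − b)/(a + b) = 0.4581/2.458 = 0.1864, so ω = 2 arcsin(0.1864) ≈ 21.5°.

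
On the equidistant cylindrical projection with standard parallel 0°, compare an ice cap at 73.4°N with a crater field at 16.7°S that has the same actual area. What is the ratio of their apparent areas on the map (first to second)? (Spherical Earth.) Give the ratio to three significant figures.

3.35

For the equirectangular projection with φ₀ = 0 (plate carrée), h = 1 along meridians and k = sec φ along parallels.
Areal scale at 73.4°: h·k = 1.000 × 3.500 = 3.500.
Areal scale at 16.7°: h·k = 1.000 × 1.044 = 1.044.
Ratio = 3.500/1.044 ≈ 3.35.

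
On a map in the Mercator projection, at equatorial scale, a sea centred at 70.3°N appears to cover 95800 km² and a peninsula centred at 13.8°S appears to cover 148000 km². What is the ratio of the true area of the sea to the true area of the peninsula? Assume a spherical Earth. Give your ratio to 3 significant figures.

Since Mercator area scale is 1/cos²φ, the true area equals the apparent area multiplied by cos²φ.
True area of sea: 95800 × cos²(70.3°) = 95800 × 0.1136 = 10890 km².
True area of peninsula: 148000 × cos²(13.8°) = 148000 × 0.9431 = 139600 km².
Ratio = 10890 / 139600 ≈ 0.0780.

0.0780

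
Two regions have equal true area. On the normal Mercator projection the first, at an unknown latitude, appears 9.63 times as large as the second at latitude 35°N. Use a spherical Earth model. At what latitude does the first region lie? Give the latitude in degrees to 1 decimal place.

Mercator areal scale is sec²φ, so apparent-area ratio = sec²φ₁ / sec²φ₂ = cos²φ₂ / cos²φ₁.
cos²φ₂ / cos²φ₁ = 9.63  ⇒  cos φ₁ = cos 35° / √9.63 = 0.8192/3.103 = 0.2640.
φ₁ = arccos(0.2640) ≈ 74.7°.

74.7°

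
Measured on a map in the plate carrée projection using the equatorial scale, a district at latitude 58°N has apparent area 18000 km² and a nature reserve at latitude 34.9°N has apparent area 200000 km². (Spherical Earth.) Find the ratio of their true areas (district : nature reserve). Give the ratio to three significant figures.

On the plate carrée, areal scale = h·k = 1 × sec φ, so true area = apparent × cos φ.
True area of district: 18000 × cos(58°) = 18000 × 0.5299 = 9539 km².
True area of nature reserve: 200000 × cos(34.9°) = 200000 × 0.8202 = 164000 km².
Ratio = 9539 / 164000 ≈ 0.0582.

0.0582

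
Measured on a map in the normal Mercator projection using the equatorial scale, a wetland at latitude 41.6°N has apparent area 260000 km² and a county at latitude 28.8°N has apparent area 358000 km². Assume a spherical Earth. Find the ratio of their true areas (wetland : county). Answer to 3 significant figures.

Mercator's areal exaggeration is sec²φ; hence true area = (apparent area) · cos²φ.
True area of wetland: 260000 × cos²(41.6°) = 260000 × 0.5592 = 145400 km².
True area of county: 358000 × cos²(28.8°) = 358000 × 0.7679 = 274900 km².
Ratio = 145400 / 274900 ≈ 0.529.

0.529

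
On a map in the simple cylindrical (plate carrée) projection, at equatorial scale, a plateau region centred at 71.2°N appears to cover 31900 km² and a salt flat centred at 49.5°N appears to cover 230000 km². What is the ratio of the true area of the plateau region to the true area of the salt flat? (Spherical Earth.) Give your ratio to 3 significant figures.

Plate carrée has h = 1 and k = sec φ, giving areal scale sec φ; true area = (apparent area) · cos φ.
True area of plateau region: 31900 × cos(71.2°) = 31900 × 0.3223 = 10280 km².
True area of salt flat: 230000 × cos(49.5°) = 230000 × 0.6494 = 149400 km².
Ratio = 10280 / 149400 ≈ 0.0688.

0.0688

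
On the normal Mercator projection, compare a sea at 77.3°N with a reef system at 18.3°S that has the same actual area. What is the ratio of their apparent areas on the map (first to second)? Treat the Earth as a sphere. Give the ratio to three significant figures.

18.7

Mercator areal scale is sec²φ.
At 77.3°: sec²(77.3°) = 1/0.2198² = 20.69.
At 18.3°: sec²(18.3°) = 1/0.9494² = 1.109.
Ratio = 20.69/1.109 = cos²(18.3°)/cos²(77.3°) ≈ 18.7.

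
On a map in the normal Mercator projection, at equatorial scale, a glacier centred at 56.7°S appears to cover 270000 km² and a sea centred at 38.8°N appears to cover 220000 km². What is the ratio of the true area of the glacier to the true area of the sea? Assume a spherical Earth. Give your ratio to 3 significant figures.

0.609

Mercator's areal exaggeration is sec²φ; hence true area = (apparent area) · cos²φ.
True area of glacier: 270000 × cos²(56.7°) = 270000 × 0.3014 = 81390 km².
True area of sea: 220000 × cos²(38.8°) = 220000 × 0.6074 = 133600 km².
Ratio = 81390 / 133600 ≈ 0.609.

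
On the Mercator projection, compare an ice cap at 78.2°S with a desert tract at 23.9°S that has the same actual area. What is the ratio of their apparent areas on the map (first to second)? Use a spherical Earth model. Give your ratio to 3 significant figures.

On Mercator, area is exaggerated by sec²φ = 1/cos²φ.
At 78.2°: sec²(78.2°) = 1/0.2045² = 23.91.
At 23.9°: sec²(23.9°) = 1/0.9143² = 1.196.
Ratio = 23.91/1.196 = cos²(23.9°)/cos²(78.2°) ≈ 20.0.

20.0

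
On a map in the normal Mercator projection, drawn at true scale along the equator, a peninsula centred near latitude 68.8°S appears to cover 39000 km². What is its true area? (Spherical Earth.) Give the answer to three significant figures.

The Mercator projection is conformal; its linear scale factor is the same in every direction and equals sec φ = 1/cos φ.
Areal scale = k² = sec²φ = 1/cos²(68.8°) = 1/0.3616² = 7.647.
True area = apparent / (areal scale) = 39000 / 7.647 ≈ 5100 km².

5100 km²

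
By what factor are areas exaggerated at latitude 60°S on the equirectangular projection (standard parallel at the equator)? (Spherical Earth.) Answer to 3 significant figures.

For the equirectangular projection with φ₀ = 0 (plate carrée), h = 1 along meridians and k = sec φ along parallels.
Areal scale = h·k = 1 × sec φ; at 60°, h = 1.000, k = 2.000, so h·k = 2.000.

2.00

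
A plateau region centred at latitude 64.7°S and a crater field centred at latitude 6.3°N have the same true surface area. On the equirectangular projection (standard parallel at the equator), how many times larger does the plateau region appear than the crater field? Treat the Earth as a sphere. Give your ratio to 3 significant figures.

In the plate carrée (x = Rλ, y = Rφ), meridians are true-scale (h = 1) and parallels are stretched by k = sec φ.
Areal scale at 64.7°: h·k = 1.000 × 2.340 = 2.340.
Areal scale at 6.3°: h·k = 1.000 × 1.006 = 1.006.
Ratio = 2.340/1.006 ≈ 2.33.

2.33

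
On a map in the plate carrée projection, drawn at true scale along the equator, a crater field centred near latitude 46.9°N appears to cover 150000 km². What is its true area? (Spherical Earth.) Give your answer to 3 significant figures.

102000 km²

For the equirectangular projection with φ₀ = 0 (plate carrée), h = 1 along meridians and k = sec φ along parallels.
Areal scale = h·k = 1 × sec φ; at 46.9°, h = 1.000, k = 1.464, so h·k = 1.464.
True area = apparent / (areal scale) = 150000 / 1.464 ≈ 102000 km².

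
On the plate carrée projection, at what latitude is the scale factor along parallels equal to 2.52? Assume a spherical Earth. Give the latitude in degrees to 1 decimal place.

Plate carrée: h = 1, k = sec φ along parallels.
sec φ = 2.52  ⇒  cos φ = 0.3968  ⇒  φ ≈ 66.6°.

66.6°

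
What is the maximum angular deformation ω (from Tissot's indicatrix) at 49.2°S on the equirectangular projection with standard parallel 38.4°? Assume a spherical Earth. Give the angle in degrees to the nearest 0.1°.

With standard parallel φ₀ = 38.4°, the equirectangular projection gives x = Rλ cos φ₀, y = Rφ, so h = 1 and k = cos 38.4° / cos φ.
At 49.2°: h = 1.000, k = 1.199; principal scales a = 1.199, b = 1.000.
sin(ω/2) = (a − b)/(a + b) = 0.1994/2.199 = 0.09065, so ω = 2 arcsin(0.09065) ≈ 10.4°.

10.4°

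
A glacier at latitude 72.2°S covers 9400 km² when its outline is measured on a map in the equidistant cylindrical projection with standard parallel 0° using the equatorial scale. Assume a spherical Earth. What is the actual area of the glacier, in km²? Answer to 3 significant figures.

2870 km²

Plate carrée maps x = Rλ, y = Rφ. The meridian scale is h = 1 and the parallel scale is k = 1/cos φ = sec φ.
Areal scale = h·k = 1 × sec φ; at 72.2°, h = 1.000, k = 3.271, so h·k = 3.271.
True area = apparent / (areal scale) = 9400 / 3.271 ≈ 2870 km².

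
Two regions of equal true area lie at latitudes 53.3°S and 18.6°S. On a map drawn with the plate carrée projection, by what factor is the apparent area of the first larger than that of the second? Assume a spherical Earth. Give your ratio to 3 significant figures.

In the plate carrée (x = Rλ, y = Rφ), meridians are true-scale (h = 1) and parallels are stretched by k = sec φ.
Areal scale at 53.3°: h·k = 1.000 × 1.673 = 1.673.
Areal scale at 18.6°: h·k = 1.000 × 1.055 = 1.055.
Ratio = 1.673/1.055 ≈ 1.59.

1.59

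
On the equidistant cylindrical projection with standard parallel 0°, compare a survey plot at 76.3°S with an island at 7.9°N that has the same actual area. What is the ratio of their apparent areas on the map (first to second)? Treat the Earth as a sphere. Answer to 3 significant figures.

In the plate carrée (x = Rλ, y = Rφ), meridians are true-scale (h = 1) and parallels are stretched by k = sec φ.
Areal scale at 76.3°: h·k = 1.000 × 4.222 = 4.222.
Areal scale at 7.9°: h·k = 1.000 × 1.010 = 1.010.
Ratio = 4.222/1.010 ≈ 4.18.

4.18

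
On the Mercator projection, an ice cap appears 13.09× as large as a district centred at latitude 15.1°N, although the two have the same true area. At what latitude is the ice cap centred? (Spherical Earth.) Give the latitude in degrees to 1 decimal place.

74.5°

On Mercator, (apparent₁)/(apparent₂) = sec²φ₁ / sec²φ₂ when true areas are equal.
cos²φ₂ / cos²φ₁ = 13.09  ⇒  cos φ₁ = cos 15.1° / √13.09 = 0.9655/3.618 = 0.2669.
φ₁ = arccos(0.2669) ≈ 74.5°.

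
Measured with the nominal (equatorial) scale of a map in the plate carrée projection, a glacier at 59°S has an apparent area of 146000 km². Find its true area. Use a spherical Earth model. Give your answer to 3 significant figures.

Plate carrée maps x = Rλ, y = Rφ. The meridian scale is h = 1 and the parallel scale is k = 1/cos φ = sec φ.
Areal scale = h·k = 1 × sec φ; at 59°, h = 1.000, k = 1.942, so h·k = 1.942.
True area = apparent / (areal scale) = 146000 / 1.942 ≈ 75200 km².

75200 km²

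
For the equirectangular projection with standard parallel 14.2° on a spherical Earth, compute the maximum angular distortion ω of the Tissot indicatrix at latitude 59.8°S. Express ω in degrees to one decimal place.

36.9°

With standard parallel φ₀ = 14.2°, the equirectangular projection gives x = Rλ cos φ₀, y = Rφ, so h = 1 and k = cos 14.2° / cos φ.
At 59.8°: h = 1.000, k = 1.927; principal scales a = 1.927, b = 1.000.
sin(ω/2) = (a − b)/(a + b) = 0.9273/2.927 = 0.3168, so ω = 2 arcsin(0.3168) ≈ 36.9°.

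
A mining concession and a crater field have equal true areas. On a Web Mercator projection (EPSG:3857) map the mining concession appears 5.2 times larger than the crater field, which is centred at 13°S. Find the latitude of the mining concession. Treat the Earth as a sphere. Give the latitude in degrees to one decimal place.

On Mercator, (apparent₁)/(apparent₂) = sec²φ₁ / sec²φ₂ when true areas are equal.
cos²φ₂ / cos²φ₁ = 5.2  ⇒  cos φ₁ = cos 13° / √5.2 = 0.9744/2.280 = 0.4273.
φ₁ = arccos(0.4273) ≈ 64.7°.

64.7°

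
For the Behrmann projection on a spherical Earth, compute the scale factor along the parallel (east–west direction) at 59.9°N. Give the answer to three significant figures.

The Behrmann projection is cylindrical equal-area with φ₀ = 30°. A cylindrical equal-area projection with standard parallel φ₀ has meridian scale h = cos φ / cos φ₀ and parallel scale k = cos φ₀ / cos φ (so areas are preserved, h·k = 1).
k = cos 30° / cos 59.9° = 0.8660/0.5015 = 1.727.

1.73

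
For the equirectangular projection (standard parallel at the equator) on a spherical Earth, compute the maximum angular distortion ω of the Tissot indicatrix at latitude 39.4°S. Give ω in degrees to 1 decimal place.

For the equirectangular projection with φ₀ = 0 (plate carrée), h = 1 along meridians and k = sec φ along parallels.
At 39.4°: h = 1.000, k = 1.294; principal scales a = 1.294, b = 1.000.
sin(ω/2) = (a − b)/(a + b) = 0.2941/2.294 = 0.1282, so ω = 2 arcsin(0.1282) ≈ 14.7°.

14.7°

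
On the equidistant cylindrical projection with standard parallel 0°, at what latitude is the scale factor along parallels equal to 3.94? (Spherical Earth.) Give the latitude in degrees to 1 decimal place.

75.3°

Plate carrée: h = 1, k = sec φ along parallels.
sec φ = 3.94  ⇒  cos φ = 0.2538  ⇒  φ ≈ 75.3°.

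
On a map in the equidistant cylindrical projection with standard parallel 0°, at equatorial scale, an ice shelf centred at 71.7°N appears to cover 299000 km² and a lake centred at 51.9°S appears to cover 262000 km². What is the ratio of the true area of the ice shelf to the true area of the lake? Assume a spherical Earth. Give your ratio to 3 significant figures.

0.581

Plate carrée has h = 1 and k = sec φ, giving areal scale sec φ; true area = (apparent area) · cos φ.
True area of ice shelf: 299000 × cos(71.7°) = 299000 × 0.3140 = 93880 km².
True area of lake: 262000 × cos(51.9°) = 262000 × 0.6170 = 161700 km².
Ratio = 93880 / 161700 ≈ 0.581.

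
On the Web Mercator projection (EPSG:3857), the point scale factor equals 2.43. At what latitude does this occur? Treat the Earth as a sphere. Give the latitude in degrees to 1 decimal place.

Mercator scale is k = sec φ = 1/cos φ.
1/cos φ = 2.43  ⇒  cos φ = 0.4115  ⇒  φ = arccos(0.4115) ≈ 65.7°.

65.7°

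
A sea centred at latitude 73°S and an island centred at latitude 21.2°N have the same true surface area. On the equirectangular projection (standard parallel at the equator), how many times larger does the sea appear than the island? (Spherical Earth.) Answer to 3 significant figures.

3.19

In the plate carrée (x = Rλ, y = Rφ), meridians are true-scale (h = 1) and parallels are stretched by k = sec φ.
Areal scale at 73°: h·k = 1.000 × 3.420 = 3.420.
Areal scale at 21.2°: h·k = 1.000 × 1.073 = 1.073.
Ratio = 3.420/1.073 ≈ 3.19.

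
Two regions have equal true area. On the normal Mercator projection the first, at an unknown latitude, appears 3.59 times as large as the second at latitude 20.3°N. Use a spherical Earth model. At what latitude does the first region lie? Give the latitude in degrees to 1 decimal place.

On Mercator, (apparent₁)/(apparent₂) = sec²φ₁ / sec²φ₂ when true areas are equal.
cos²φ₂ / cos²φ₁ = 3.59  ⇒  cos φ₁ = cos 20.3° / √3.59 = 0.9379/1.895 = 0.4950.
φ₁ = arccos(0.4950) ≈ 60.3°.

60.3°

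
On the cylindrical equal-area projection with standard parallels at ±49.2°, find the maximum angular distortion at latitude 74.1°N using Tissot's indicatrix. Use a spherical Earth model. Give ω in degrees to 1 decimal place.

89.0°

Cylindrical equal-area (φ₀ = 49.2°): h = cos φ / cos 49.2° along meridians, k = cos 49.2° / cos φ along parallels; h·k = 1.
At 74.1°: h = 0.4193, k = 2.385; principal scales a = 2.385, b = 0.4193.
sin(ω/2) = (a − b)/(a + b) = 1.966/2.804 = 0.7010, so ω = 2 arcsin(0.7010) ≈ 89.0°.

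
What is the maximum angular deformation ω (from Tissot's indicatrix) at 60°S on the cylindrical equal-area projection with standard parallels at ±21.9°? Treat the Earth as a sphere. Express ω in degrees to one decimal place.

66.7°

A cylindrical equal-area projection with standard parallel φ₀ has meridian scale h = cos φ / cos φ₀ and parallel scale k = cos φ₀ / cos φ (so areas are preserved, h·k = 1).
At 60°: h = 0.5389, k = 1.856; principal scales a = 1.856, b = 0.5389.
sin(ω/2) = (a − b)/(a + b) = 1.317/2.395 = 0.5499, so ω = 2 arcsin(0.5499) ≈ 66.7°.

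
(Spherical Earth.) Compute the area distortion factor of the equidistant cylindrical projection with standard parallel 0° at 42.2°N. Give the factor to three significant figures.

1.35

In the plate carrée (x = Rλ, y = Rφ), meridians are true-scale (h = 1) and parallels are stretched by k = sec φ.
Areal scale = h·k = 1 × sec φ; at 42.2°, h = 1.000, k = 1.350, so h·k = 1.350.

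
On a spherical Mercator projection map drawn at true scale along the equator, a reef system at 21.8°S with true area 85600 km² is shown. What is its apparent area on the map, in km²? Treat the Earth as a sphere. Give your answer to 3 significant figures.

For Mercator, h = k = sec φ (a conformal cylindrical projection has a single point scale, 1/cos φ).
Areal scale = k² = sec²φ = 1/cos²(21.8°) = 1/0.9285² = 1.160.
Apparent area = 85600 × 1.160 ≈ 99300 km².

99300 km²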